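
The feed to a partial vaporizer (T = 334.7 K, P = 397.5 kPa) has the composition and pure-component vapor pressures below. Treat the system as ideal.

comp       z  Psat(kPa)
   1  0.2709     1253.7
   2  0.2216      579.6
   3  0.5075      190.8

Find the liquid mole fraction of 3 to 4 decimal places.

Raoult's law: Kᵢ = Pᵢˢᵃᵗ/P = Pᵢˢᵃᵗ/397.5.
  K_1 = 1253.7/397.5 = 3.153962, K_2 = 579.6/397.5 = 1.458113, K_3 = 190.8/397.5 = 0.480000
Let ψ = V/F and solve Σ zᵢ(Kᵢ−1)/(1+ψ(Kᵢ−1)) = 0.
g(0) = ΣzᵢKᵢ − 1 = 0.4211 and g(1) = 1 − Σzᵢ/Kᵢ = -0.2952, so a root lies in (0, 1).
Newton iteration, ψ⁰ = 0.5:
  ψ = 0.5000: g = 0.00692, g' = -0.5727 → ψ = 0.5121
Converged at ψ = 0.5121.
Compositions from xᵢ = zᵢ/(1+ψ(Kᵢ−1)), yᵢ = Kᵢxᵢ:
  1: x = 0.1288, y = 0.4063
  2: x = 0.1795, y = 0.2617
  3: x = 0.6917, y = 0.3320

x_3 = 0.6917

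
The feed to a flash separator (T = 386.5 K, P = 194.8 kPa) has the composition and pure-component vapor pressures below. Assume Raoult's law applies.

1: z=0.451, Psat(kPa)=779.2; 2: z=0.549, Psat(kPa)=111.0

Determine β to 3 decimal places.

Raoult's law: Kᵢ = Pᵢˢᵃᵗ/P = Pᵢˢᵃᵗ/194.8.
  K_1 = 779.2/194.8 = 4.00000, K_2 = 111.0/194.8 = 0.56982
Binary case is linear: z₁(K₁−1)(1+β(K₂−1)) + z₂(K₂−1)(1+β(K₁−1)) = 0
⇒ β = [z₁(K₁−1)+z₂(K₂−1)] / [−(K₁−1)(K₂−1)] = 1.1168/1.2906 = 0.865

β = 0.865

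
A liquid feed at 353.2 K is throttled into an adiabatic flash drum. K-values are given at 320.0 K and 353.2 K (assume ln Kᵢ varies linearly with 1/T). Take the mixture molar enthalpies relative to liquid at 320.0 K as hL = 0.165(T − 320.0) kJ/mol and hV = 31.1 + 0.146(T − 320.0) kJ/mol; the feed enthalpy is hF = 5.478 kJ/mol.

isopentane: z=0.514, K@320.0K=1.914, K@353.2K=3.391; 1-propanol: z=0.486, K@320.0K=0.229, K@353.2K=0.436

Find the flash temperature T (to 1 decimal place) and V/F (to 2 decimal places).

T = 321.4 K, V/F = 0.17

Adiabatic flash: solve Rachford–Rice at each trial T, then check hF = ψ·hV(T) + (1−ψ)·hL(T).
  T = 320.0 K: K = (1.914, 0.229), RR gives ψ = 0.135, H_out = 4.197 kJ/mol
  T = 353.2 K: K = (3.391, 0.436), RR gives ψ = 0.708, H_out = 27.053 kJ/mol
  T = 336.6 K: K = (2.584, 0.321), RR gives ψ = 0.450, H_out = 16.598 kJ/mol
  T = 328.3 K: K = (2.232, 0.272), RR gives ψ = 0.312, H_out = 11.022 kJ/mol
  T = 324.1 K: K = (2.067, 0.250), RR gives ψ = 0.230, H_out = 7.801 kJ/mol
  T = 322.1 K: K = (1.991, 0.239), RR gives ψ = 0.186, H_out = 6.113 kJ/mol
Linear interpolation between T = 320.0 (H_out = 4.197) and T = 322.1 (H_out = 6.113) on hF = 5.478 gives T ≈ 321.4 K, at which ψ = 0.17.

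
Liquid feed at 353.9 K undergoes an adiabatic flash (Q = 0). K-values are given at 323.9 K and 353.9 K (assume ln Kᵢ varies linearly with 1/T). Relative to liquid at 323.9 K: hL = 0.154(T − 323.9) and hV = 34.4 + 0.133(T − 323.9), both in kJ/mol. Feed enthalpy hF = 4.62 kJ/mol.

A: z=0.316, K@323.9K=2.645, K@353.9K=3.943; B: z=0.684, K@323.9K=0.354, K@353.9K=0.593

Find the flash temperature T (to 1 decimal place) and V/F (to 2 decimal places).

Adiabatic flash: solve Rachford–Rice at each trial T, then check hF = ψ·hV(T) + (1−ψ)·hL(T).
  T = 323.9 K: K = (2.645, 0.354), RR gives ψ = 0.073, H_out = 2.524 kJ/mol
  T = 353.9 K: K = (3.943, 0.593), RR gives ψ = 0.544, H_out = 22.991 kJ/mol
  T = 338.9 K: K = (3.258, 0.463), RR gives ψ = 0.286, H_out = 12.059 kJ/mol
  T = 331.4 K: K = (2.943, 0.406), RR gives ψ = 0.180, H_out = 7.322 kJ/mol
  T = 327.6 K: K = (2.790, 0.379), RR gives ψ = 0.127, H_out = 4.921 kJ/mol
  T = 325.8 K: K = (2.719, 0.367), RR gives ψ = 0.101, H_out = 3.765 kJ/mol
Linear interpolation between T = 325.8 (H_out = 3.765) and T = 327.6 (H_out = 4.921) on hF = 4.62 gives T ≈ 327.1 K, at which ψ = 0.12.

T = 327.1 K, V/F = 0.12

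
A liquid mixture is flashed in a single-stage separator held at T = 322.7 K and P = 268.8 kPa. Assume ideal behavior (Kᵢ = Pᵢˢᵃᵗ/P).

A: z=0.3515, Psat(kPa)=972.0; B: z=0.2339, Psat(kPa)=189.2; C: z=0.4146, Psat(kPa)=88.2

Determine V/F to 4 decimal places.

Raoult's law: Kᵢ = Pᵢˢᵃᵗ/P = Pᵢˢᵃᵗ/268.8.
  K_A = 972.0/268.8 = 3.616071, K_B = 189.2/268.8 = 0.703869, K_C = 88.2/268.8 = 0.328125
Material balance + equilibrium reduce to Σ zᵢ(Kᵢ−1)/(1+V/F(Kᵢ−1)) = 0.
Check two-phase: ΣzᵢKᵢ = 1.5717 > 1 and Σzᵢ/Kᵢ = 1.6931 > 1, so g(0) = 0.5717 > 0 and g(1) = -0.6931 < 0.
Newton iteration, V/F⁰ = 0.52:
  V/F = 0.5200: g = -0.12043, g' = -0.9026 → V/F = 0.3866
  V/F = 0.3866: g = 0.00268, g' = -0.9624 → V/F = 0.3894
Converged at V/F = 0.3894.

V/F = 0.3894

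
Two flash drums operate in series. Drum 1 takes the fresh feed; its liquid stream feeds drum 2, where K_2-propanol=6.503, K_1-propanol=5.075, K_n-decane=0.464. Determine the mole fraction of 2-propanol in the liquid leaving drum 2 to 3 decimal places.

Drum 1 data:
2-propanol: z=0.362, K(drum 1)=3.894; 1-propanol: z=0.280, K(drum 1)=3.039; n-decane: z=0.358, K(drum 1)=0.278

x_2-propanol (drum 2) = 0.047

Drum 1:
Let ψ₁ = V/F and solve Σ zᵢ(Kᵢ−1)/(1+ψ₁(Kᵢ−1)) = 0.
Feasibility: ΣzᵢKᵢ = 2.360, Σzᵢ/Kᵢ = 1.473 — both > 1, two phases present.
Iterate (Newton) starting at ψ₁ = 0.43:
  ψ₁ = 0.430: g = 0.3961, g' = -1.325 → ψ₁ = 0.729
  ψ₁ = 0.729: g = 0.0208, g' = -1.334 → ψ₁ = 0.745
  ψ₁ = 0.745: g = -0.0002, g' = -1.361 → ψ₁ = 0.744
Converged at ψ₁ = 0.744.
Drum-1 compositions:
  2-propanol: x = 0.115, y = 0.447
  1-propanol: x = 0.111, y = 0.338
  n-decane: x = 0.774, y = 0.215
Drum-2 feed = drum-1 liquid: z₂ = (0.1148, 0.1112, 0.7740).
Drum 2:
Let ψ₂ = V/F and solve Σ zᵢ(Kᵢ−1)/(1+ψ₂(Kᵢ−1)) = 0.
Check two-phase: ΣzᵢKᵢ = 1.670 > 1 and Σzᵢ/Kᵢ = 1.708 > 1, so g(0) = 0.670 > 0 and g(1) = -0.708 < 0.
Iterate (Newton) starting at ψ₂ = 0.5:
  ψ₂ = 0.500: g = -0.2493, g' = -0.862 → ψ₂ = 0.211
  ψ₂ = 0.211: g = 0.0683, g' = -1.561 → ψ₂ = 0.255
  ψ₂ = 0.255: g = 0.0050, g' = -1.346 → ψ₂ = 0.258
Converged at ψ₂ = 0.258.
  2-propanol: x = 0.047, y = 0.308
  1-propanol: x = 0.054, y = 0.275
  n-decane: x = 0.898, y = 0.417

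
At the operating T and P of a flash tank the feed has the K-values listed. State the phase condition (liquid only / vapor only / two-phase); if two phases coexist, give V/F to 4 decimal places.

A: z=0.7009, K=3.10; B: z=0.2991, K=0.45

ΣzᵢKᵢ = 2.3074; Σzᵢ/Kᵢ = 0.8908.
Since Σzᵢ/Kᵢ < 1 the mixture is above its dew point — single vapor phase.

vapor only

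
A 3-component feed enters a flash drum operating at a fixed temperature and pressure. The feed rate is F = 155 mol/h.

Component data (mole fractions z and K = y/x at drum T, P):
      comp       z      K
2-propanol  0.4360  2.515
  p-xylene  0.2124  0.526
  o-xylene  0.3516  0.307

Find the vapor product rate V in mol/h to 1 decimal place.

Material balance + equilibrium reduce to Σ zᵢ(Kᵢ−1)/(1+V/F(Kᵢ−1)) = 0.
g(0) = ΣzᵢKᵢ − 1 = 0.3162 and g(1) = 1 − Σzᵢ/Kᵢ = -0.7224, so a root lies in (0, 1).
Iterate (Newton) starting at V/F = 0.5:
  V/F = 0.5000: g = -0.12896, g' = -0.8013 → V/F = 0.3391
  V/F = 0.3391: g = -0.00208, g' = -0.7930 → V/F = 0.3364
Converged at V/F = 0.3365.
Then V = V/F·F = 0.3365·155 = 52.1 mol/h and L = F − V = 102.9 mol/h.

V = 52.1 mol/h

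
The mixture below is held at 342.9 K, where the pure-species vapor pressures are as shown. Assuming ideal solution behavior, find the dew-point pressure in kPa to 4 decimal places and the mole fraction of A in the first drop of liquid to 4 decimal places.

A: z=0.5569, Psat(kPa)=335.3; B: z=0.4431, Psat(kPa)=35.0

At the dew point ψ → 1, so Σzᵢ/Kᵢ = 1 with Kᵢ = Pᵢˢᵃᵗ/P ⇒ 1/P = Σzᵢ/Pᵢˢᵃᵗ.
1/P = 0.5569/335.3 + 0.4431/35.0 = 0.0143209 ⇒ P = 69.8280 kPa
xᵢ = zᵢP/Pᵢˢᵃᵗ ⇒ x_A = 0.5569·69.8280/335.3 = 0.1160

Pdew = 69.8280 kPa, x_A = 0.1160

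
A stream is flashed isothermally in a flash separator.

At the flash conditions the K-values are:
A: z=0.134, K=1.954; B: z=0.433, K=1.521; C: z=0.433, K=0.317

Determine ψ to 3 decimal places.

Newton–Raphson from ψ = 0.5:
  ψ = 0.500: g = -0.1836, g' = -0.596 → ψ = 0.192
  ψ = 0.192: g = -0.0272, g' = -0.452 → ψ = 0.132
  ψ = 0.132: g = -0.0003, g' = -0.443 → ψ = 0.131
Converged at ψ = 0.131.

ψ = 0.131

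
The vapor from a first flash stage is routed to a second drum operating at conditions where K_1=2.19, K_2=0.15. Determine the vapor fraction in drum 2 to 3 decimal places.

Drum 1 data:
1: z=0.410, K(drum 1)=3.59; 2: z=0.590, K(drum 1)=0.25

V/F (drum 2) = 0.785

Drum 1:
Newton iteration, ψ₁⁰ = 0.48:
  ψ₁ = 0.480: g = -0.2180, g' = -1.357 → ψ₁ = 0.319
Converged at ψ₁ = 0.319.
Drum-1 compositions:
  1: x = 0.225, y = 0.806
  2: x = 0.775, y = 0.194
Drum-2 feed = drum-1 vapor: z₂ = (0.8061, 0.1939).
Drum 2:
Rachford–Rice: g(ψ₂) = Σ zᵢ(Kᵢ−1)/(1+ψ₂(Kᵢ−1)) = 0.
Feasibility: ΣzᵢKᵢ = 1.795, Σzᵢ/Kᵢ = 1.661 — both > 1, two phases present.
Binary case is linear: z₁(K₁−1)(1+ψ₂(K₂−1)) + z₂(K₂−1)(1+ψ₂(K₁−1)) = 0
⇒ ψ₂ = [z₁(K₁−1)+z₂(K₂−1)] / [−(K₁−1)(K₂−1)] = 0.7945/1.0115 = 0.785
  1: x = 0.417, y = 0.913
  2: x = 0.583, y = 0.087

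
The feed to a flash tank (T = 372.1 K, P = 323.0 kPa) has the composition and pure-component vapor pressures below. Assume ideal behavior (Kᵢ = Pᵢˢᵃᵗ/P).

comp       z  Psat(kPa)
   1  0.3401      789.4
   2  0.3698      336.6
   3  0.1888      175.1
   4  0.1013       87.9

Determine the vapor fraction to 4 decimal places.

ψ = 0.6617

Raoult's law: Kᵢ = Pᵢˢᵃᵗ/P = Pᵢˢᵃᵗ/323.0.
  K_1 = 789.4/323.0 = 2.443963, K_2 = 336.6/323.0 = 1.042105, K_3 = 175.1/323.0 = 0.542105, K_4 = 87.9/323.0 = 0.272136
Iterate (Newton) starting at ψ = 0.6:
  ψ = 0.6000: g = 0.02822, g' = -0.4486 → ψ = 0.6629
  ψ = 0.6629: g = -0.00054, g' = -0.4677 → ψ = 0.6617
Converged at ψ = 0.6617.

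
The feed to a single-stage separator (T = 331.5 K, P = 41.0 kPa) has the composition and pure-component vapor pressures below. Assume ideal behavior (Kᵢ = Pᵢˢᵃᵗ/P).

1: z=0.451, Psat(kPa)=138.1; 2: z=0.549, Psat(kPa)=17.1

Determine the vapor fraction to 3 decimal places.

ψ = 0.542

Raoult's law: Kᵢ = Pᵢˢᵃᵗ/P = Pᵢˢᵃᵗ/41.0.
  K_1 = 138.1/41.0 = 3.36829, K_2 = 17.1/41.0 = 0.41707
Material balance + equilibrium reduce to Σ zᵢ(Kᵢ−1)/(1+ψ(Kᵢ−1)) = 0.
g(0) = ΣzᵢKᵢ − 1 = 0.748 and g(1) = 1 − Σzᵢ/Kᵢ = -0.450, so a root lies in (0, 1).
Newton–Raphson from ψ = 0.62:
  ψ = 0.620: g = -0.0684, g' = -0.873 → ψ = 0.542
Converged at ψ = 0.542.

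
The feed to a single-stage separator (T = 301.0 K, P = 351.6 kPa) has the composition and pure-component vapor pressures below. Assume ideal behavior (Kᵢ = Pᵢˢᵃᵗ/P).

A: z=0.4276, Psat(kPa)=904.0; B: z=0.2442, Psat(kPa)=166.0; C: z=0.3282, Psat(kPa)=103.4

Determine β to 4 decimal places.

β = 0.3113

Raoult's law: Kᵢ = Pᵢˢᵃᵗ/P = Pᵢˢᵃᵗ/351.6.
  K_A = 904.0/351.6 = 2.571104, K_B = 166.0/351.6 = 0.472127, K_C = 103.4/351.6 = 0.294084
Iterate (Newton) starting at β = 0.5:
  β = 0.5000: g = -0.15695, g' = -0.8473 → β = 0.3148
  β = 0.3148: g = -0.00295, g' = -0.8407 → β = 0.3113
Converged at β = 0.3113.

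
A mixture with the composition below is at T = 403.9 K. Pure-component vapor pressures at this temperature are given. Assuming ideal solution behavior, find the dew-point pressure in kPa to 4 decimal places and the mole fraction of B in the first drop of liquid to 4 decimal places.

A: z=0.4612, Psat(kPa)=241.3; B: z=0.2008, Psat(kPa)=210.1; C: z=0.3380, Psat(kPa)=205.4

At the dew point ψ → 1, so Σzᵢ/Kᵢ = 1 with Kᵢ = Pᵢˢᵃᵗ/P ⇒ 1/P = Σzᵢ/Pᵢˢᵃᵗ.
1/P = 0.4612/241.3 + 0.2008/210.1 + 0.3380/205.4 = 0.0045126 ⇒ P = 221.6008 kPa
xᵢ = zᵢP/Pᵢˢᵃᵗ ⇒ x_B = 0.2008·221.6008/210.1 = 0.2118

Pdew = 221.6008 kPa, x_B = 0.2118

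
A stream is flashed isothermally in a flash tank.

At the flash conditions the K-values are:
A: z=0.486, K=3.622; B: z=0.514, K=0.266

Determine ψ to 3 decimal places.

Material balance + equilibrium reduce to Σ zᵢ(Kᵢ−1)/(1+ψ(Kᵢ−1)) = 0.
g(0) = ΣzᵢKᵢ − 1 = 0.897 and g(1) = 1 − Σzᵢ/Kᵢ = -1.067, so a root lies in (0, 1).
Binary case is linear: z₁(K₁−1)(1+ψ(K₂−1)) + z₂(K₂−1)(1+ψ(K₁−1)) = 0
⇒ ψ = [z₁(K₁−1)+z₂(K₂−1)] / [−(K₁−1)(K₂−1)] = 0.8970/1.9245 = 0.466

ψ = 0.466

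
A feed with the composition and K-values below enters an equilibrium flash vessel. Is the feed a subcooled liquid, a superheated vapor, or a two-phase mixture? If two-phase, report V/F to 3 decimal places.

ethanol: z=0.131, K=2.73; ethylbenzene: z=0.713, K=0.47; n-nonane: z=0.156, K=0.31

subcooled liquid

ΣzᵢKᵢ = 0.741; Σzᵢ/Kᵢ = 2.068.
Since ΣzᵢKᵢ < 1 the mixture is below its bubble point — single liquid phase.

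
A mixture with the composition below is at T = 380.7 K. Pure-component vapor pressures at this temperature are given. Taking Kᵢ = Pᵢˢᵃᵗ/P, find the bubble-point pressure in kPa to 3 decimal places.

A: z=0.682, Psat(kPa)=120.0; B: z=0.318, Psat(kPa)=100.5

At the bubble point ψ → 0, so ΣzᵢKᵢ = 1 with Kᵢ = Pᵢˢᵃᵗ/P ⇒ P = ΣzᵢPᵢˢᵃᵗ.
P = 0.682·120.0 + 0.318·100.5 = 113.799 kPa

Pbub = 113.799 kPa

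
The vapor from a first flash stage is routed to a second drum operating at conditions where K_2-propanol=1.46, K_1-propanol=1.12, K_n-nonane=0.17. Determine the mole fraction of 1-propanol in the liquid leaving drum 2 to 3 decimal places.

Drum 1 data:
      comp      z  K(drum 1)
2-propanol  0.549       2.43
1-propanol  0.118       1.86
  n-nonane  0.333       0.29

x_1-propanol (drum 2) = 0.130

Drum 1:
Rachford–Rice: g(ψ₁) = Σ zᵢ(Kᵢ−1)/(1+ψ₁(Kᵢ−1)) = 0.
Feasibility: ΣzᵢKᵢ = 1.650, Σzᵢ/Kᵢ = 1.438 — both > 1, two phases present.
Iterate (Newton) starting at ψ₁ = 0.47:
  ψ₁ = 0.470: g = 0.1869, g' = -0.824 → ψ₁ = 0.697
  ψ₁ = 0.697: g = -0.0113, g' = -0.973 → ψ₁ = 0.685
Converged at ψ₁ = 0.685.
Drum-1 compositions:
  2-propanol: x = 0.277, y = 0.674
  1-propanol: x = 0.074, y = 0.138
  n-nonane: x = 0.648, y = 0.188
Drum-2 feed = drum-1 vapor: z₂ = (0.6738, 0.1381, 0.1880).
Drum 2:
Rachford–Rice: g(ψ₂) = Σ zᵢ(Kᵢ−1)/(1+ψ₂(Kᵢ−1)) = 0.
g(0) = ΣzᵢKᵢ − 1 = 0.170 and g(1) = 1 − Σzᵢ/Kᵢ = -0.691, so a root lies in (0, 1).
Newton–Raphson from ψ₂ = 0.5:
  ψ₂ = 0.500: g = 0.0008, g' = -0.475 → ψ₂ = 0.502
Converged at ψ₂ = 0.502.
  2-propanol: x = 0.547, y = 0.799
  1-propanol: x = 0.130, y = 0.146
  n-nonane: x = 0.322, y = 0.055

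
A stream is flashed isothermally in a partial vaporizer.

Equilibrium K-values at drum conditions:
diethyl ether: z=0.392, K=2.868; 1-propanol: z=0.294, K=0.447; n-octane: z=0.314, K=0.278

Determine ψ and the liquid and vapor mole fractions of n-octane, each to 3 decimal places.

Iterate (Newton) starting at ψ = 0.5:
  ψ = 0.500: g = -0.2009, g' = -0.938 → ψ = 0.286
  ψ = 0.286: g = -0.0015, g' = -0.968 → ψ = 0.284
Converged at ψ = 0.284.
Compositions from xᵢ = zᵢ/(1+ψ(Kᵢ−1)), yᵢ = Kᵢxᵢ:
  diethyl ether: x = 0.256, y = 0.734
  1-propanol: x = 0.349, y = 0.156
  n-octane: x = 0.395, y = 0.110

ψ = 0.284, x_n-octane = 0.395, y_n-octane = 0.110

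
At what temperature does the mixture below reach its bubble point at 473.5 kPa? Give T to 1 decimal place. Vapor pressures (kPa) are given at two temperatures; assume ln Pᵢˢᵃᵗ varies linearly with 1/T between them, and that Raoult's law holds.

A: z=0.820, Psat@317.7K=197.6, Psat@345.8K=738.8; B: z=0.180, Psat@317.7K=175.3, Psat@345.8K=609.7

Bubble-point temperature: ΣzᵢPᵢˢᵃᵗ(T) = P. Interpolate ln Pᵢˢᵃᵗ = aᵢ + bᵢ/T.
  T = 317.7 K: ΣzᵢPᵢˢᵃᵗ = 193.59 kPa
  T = 345.8 K: ΣzᵢPᵢˢᵃᵗ = 715.56 kPa
  T = 331.8 K: ΣzᵢPᵢˢᵃᵗ = 383.49 kPa
  T = 338.8 K: ΣzᵢPᵢˢᵃᵗ = 527.22 kPa
  T = 335.3 K: ΣzᵢPᵢˢᵃᵗ = 450.39 kPa
  T = 337.1 K: ΣzᵢPᵢˢᵃᵗ = 488.59 kPa
Interpolating between 335.3 K and 337.1 K gives T ≈ 336.4 K.

T = 336.4 K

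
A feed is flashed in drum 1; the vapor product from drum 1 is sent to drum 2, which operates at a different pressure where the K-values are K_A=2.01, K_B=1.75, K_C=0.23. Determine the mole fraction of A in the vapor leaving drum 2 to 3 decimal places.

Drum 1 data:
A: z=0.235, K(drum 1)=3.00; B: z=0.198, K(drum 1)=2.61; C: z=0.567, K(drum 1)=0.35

Drum 1:
Rachford–Rice: g(ψ₁) = Σ zᵢ(Kᵢ−1)/(1+ψ₁(Kᵢ−1)) = 0.
Feasibility: ΣzᵢKᵢ = 1.420, Σzᵢ/Kᵢ = 1.774 — both > 1, two phases present.
Iterate (Newton) starting at ψ₁ = 0.5:
  ψ₁ = 0.500: g = -0.1344, g' = -0.918 → ψ₁ = 0.354
  ψ₁ = 0.354: g = -0.0001, g' = -0.935 → ψ₁ = 0.353
Converged at ψ₁ = 0.353.
Drum-1 compositions:
  A: x = 0.138, y = 0.413
  B: x = 0.126, y = 0.329
  C: x = 0.736, y = 0.258
Drum-2 feed = drum-1 vapor: z₂ = (0.4130, 0.3293, 0.2577).
Drum 2:
Newton iteration, ψ₂⁰ = 0.31:
  ψ₂ = 0.310: g = 0.2575, g' = -0.630 → ψ₂ = 0.719
  ψ₂ = 0.719: g = -0.0421, g' = -0.986 → ψ₂ = 0.676
  ψ₂ = 0.676: g = -0.0020, g' = -0.895 → ψ₂ = 0.674
Converged at ψ₂ = 0.674.
  A: x = 0.246, y = 0.494
  B: x = 0.219, y = 0.383
  C: x = 0.535, y = 0.123

y_A (drum 2) = 0.494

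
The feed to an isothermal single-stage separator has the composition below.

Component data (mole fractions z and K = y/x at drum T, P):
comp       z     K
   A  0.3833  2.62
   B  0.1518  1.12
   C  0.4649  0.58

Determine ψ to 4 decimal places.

Let ψ = V/F and solve Σ zᵢ(Kᵢ−1)/(1+ψ(Kᵢ−1)) = 0.
Feasibility: ΣzᵢKᵢ = 1.4439, Σzᵢ/Kᵢ = 1.0834 — both > 1, two phases present.
Iterate (Newton) starting at ψ = 0.5:
  ψ = 0.5000: g = 0.11309, g' = -0.4404 → ψ = 0.7568
  ψ = 0.7568: g = 0.00941, g' = -0.3811 → ψ = 0.7815
Converged at ψ = 0.7815.

ψ = 0.7815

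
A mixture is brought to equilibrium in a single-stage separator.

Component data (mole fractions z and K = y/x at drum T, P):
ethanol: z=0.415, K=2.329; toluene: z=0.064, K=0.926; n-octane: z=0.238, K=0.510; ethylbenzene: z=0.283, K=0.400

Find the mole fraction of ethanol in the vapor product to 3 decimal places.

y_ethanol = 0.644

Let ψ = V/F and solve Σ zᵢ(Kᵢ−1)/(1+ψ(Kᵢ−1)) = 0.
Check two-phase: ΣzᵢKᵢ = 1.260 > 1 and Σzᵢ/Kᵢ = 1.421 > 1, so g(0) = 0.260 > 0 and g(1) = -0.421 < 0.
Newton–Raphson from ψ = 0.5:
  ψ = 0.500: g = -0.0706, g' = -0.573 → ψ = 0.377
Converged at ψ = 0.377.
Compositions from xᵢ = zᵢ/(1+ψ(Kᵢ−1)), yᵢ = Kᵢxᵢ:
  ethanol: x = 0.276, y = 0.644
  toluene: x = 0.066, y = 0.061
  n-octane: x = 0.292, y = 0.149
  ethylbenzene: x = 0.366, y = 0.146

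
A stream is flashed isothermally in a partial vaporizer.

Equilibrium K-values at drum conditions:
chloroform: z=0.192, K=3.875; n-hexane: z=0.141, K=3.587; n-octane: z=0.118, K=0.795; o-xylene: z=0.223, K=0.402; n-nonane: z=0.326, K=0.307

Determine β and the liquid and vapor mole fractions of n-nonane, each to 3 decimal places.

Newton iteration, β⁰ = 0.5:
  β = 0.500: g = -0.1774, g' = -0.982 → β = 0.319
  β = 0.319: g = 0.0068, g' = -1.100 → β = 0.325
Converged at β = 0.325.
Compositions from xᵢ = zᵢ/(1+β(Kᵢ−1)), yᵢ = Kᵢxᵢ:
  chloroform: x = 0.099, y = 0.384
  n-hexane: x = 0.077, y = 0.275
  n-octane: x = 0.126, y = 0.101
  o-xylene: x = 0.277, y = 0.111
  n-nonane: x = 0.421, y = 0.129

β = 0.325, x_n-nonane = 0.421, y_n-nonane = 0.129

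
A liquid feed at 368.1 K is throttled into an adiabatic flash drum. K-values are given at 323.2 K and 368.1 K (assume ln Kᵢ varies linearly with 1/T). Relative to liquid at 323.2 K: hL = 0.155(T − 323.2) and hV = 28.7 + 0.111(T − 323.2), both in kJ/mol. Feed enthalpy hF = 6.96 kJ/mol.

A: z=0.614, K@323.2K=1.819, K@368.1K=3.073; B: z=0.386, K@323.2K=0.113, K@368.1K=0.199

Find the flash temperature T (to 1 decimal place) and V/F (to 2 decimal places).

T = 324.3 K, V/F = 0.24

Adiabatic flash: solve Rachford–Rice at each trial T, then check hF = ψ·hV(T) + (1−ψ)·hL(T).
  T = 323.2 K: K = (1.819, 0.113), RR gives ψ = 0.221, H_out = 6.340 kJ/mol
  T = 368.1 K: K = (3.073, 0.199), RR gives ψ = 0.580, H_out = 22.469 kJ/mol
  T = 345.6 K: K = (2.403, 0.153), RR gives ψ = 0.450, H_out = 15.932 kJ/mol
  T = 334.4 K: K = (2.101, 0.132), RR gives ψ = 0.357, H_out = 11.797 kJ/mol
  T = 328.8 K: K = (1.957, 0.122), RR gives ψ = 0.296, H_out = 9.298 kJ/mol
  T = 326.0 K: K = (1.887, 0.118), RR gives ψ = 0.261, H_out = 7.888 kJ/mol
  T = 324.6 K: K = (1.853, 0.115), RR gives ψ = 0.242, H_out = 7.133 kJ/mol
Linear interpolation between T = 323.2 (H_out = 6.340) and T = 324.6 (H_out = 7.133) on hF = 6.96 gives T ≈ 324.3 K, at which ψ = 0.24.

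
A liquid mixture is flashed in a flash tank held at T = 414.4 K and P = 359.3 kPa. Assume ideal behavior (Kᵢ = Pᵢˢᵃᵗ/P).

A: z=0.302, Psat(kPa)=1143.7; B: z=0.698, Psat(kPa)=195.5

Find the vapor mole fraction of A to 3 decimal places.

Raoult's law: Kᵢ = Pᵢˢᵃᵗ/P = Pᵢˢᵃᵗ/359.3.
  K_A = 1143.7/359.3 = 3.18313, K_B = 195.5/359.3 = 0.54411
Binary case is linear: z₁(K₁−1)(1+β(K₂−1)) + z₂(K₂−1)(1+β(K₁−1)) = 0
⇒ β = [z₁(K₁−1)+z₂(K₂−1)] / [−(K₁−1)(K₂−1)] = 0.3411/0.9953 = 0.343
Compositions from xᵢ = zᵢ/(1+β(Kᵢ−1)), yᵢ = Kᵢxᵢ:
  A: x = 0.173, y = 0.550
  B: x = 0.827, y = 0.450

y_A = 0.550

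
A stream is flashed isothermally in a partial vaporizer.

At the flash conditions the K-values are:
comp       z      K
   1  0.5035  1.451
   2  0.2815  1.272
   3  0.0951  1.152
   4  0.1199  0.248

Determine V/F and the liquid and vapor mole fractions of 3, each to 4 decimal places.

Material balance + equilibrium reduce to Σ zᵢ(Kᵢ−1)/(1+V/F(Kᵢ−1)) = 0.
Check two-phase: ΣzᵢKᵢ = 1.2279 > 1 and Σzᵢ/Kᵢ = 1.1343 > 1, so g(0) = 0.2279 > 0 and g(1) = -0.1343 < 0.
Newton iteration, V/F⁰ = 0.56:
  V/F = 0.5600: g = 0.10530, g' = -0.2852 → V/F = 0.9293
  V/F = 0.9293: g = -0.06556, g' = -0.8132 → V/F = 0.8487
  V/F = 0.8487: g = -0.00997, g' = -0.5870 → V/F = 0.8317
  V/F = 0.8317: g = -0.00029, g' = -0.5530 → V/F = 0.8311
Converged at V/F = 0.8311.
Compositions from xᵢ = zᵢ/(1+V/F(Kᵢ−1)), yᵢ = Kᵢxᵢ:
  1: x = 0.3662, y = 0.5314
  2: x = 0.2296, y = 0.2920
  3: x = 0.0844, y = 0.0973
  4: x = 0.3197, y = 0.0793

V/F = 0.8311, x_3 = 0.0844, y_3 = 0.0973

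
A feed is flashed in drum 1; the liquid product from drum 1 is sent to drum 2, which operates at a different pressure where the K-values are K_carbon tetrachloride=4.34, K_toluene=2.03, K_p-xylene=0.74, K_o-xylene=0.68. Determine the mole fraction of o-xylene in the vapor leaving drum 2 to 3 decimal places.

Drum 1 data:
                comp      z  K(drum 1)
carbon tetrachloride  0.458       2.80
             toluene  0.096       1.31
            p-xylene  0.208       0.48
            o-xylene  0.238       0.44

Drum 1:
Material balance + equilibrium reduce to Σ zᵢ(Kᵢ−1)/(1+ψ₁(Kᵢ−1)) = 0.
Check two-phase: ΣzᵢKᵢ = 1.613 > 1 and Σzᵢ/Kᵢ = 1.211 > 1, so g(0) = 0.613 > 0 and g(1) = -0.211 < 0.
Iterate (Newton) starting at ψ₁ = 0.3:
  ψ₁ = 0.300: g = 0.2742, g' = -0.820 → ψ₁ = 0.634
  ψ₁ = 0.634: g = 0.0417, g' = -0.635 → ψ₁ = 0.700
Converged at ψ₁ = 0.700.
Drum-1 compositions:
  carbon tetrachloride: x = 0.203, y = 0.567
  toluene: x = 0.079, y = 0.103
  p-xylene: x = 0.327, y = 0.157
  o-xylene: x = 0.391, y = 0.172
Drum-2 feed = drum-1 liquid: z₂ = (0.2027, 0.0789, 0.3270, 0.3914).
Drum 2:
Rachford–Rice: g(ψ₂) = Σ zᵢ(Kᵢ−1)/(1+ψ₂(Kᵢ−1)) = 0.
g(0) = ΣzᵢKᵢ − 1 = 0.548 and g(1) = 1 − Σzᵢ/Kᵢ = -0.103, so a root lies in (0, 1).
Iterate (Newton) starting at ψ₂ = 0.5:
  ψ₂ = 0.500: g = 0.0603, g' = -0.440 → ψ₂ = 0.637
  ψ₂ = 0.637: g = 0.0062, g' = -0.357 → ψ₂ = 0.655
Converged at ψ₂ = 0.655.
  carbon tetrachloride: x = 0.064, y = 0.276
  toluene: x = 0.047, y = 0.096
  p-xylene: x = 0.394, y = 0.292
  o-xylene: x = 0.495, y = 0.337

y_o-xylene (drum 2) = 0.337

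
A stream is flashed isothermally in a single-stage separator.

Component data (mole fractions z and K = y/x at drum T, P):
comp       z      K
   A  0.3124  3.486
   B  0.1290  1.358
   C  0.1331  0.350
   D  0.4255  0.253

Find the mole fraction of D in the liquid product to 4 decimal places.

Material balance + equilibrium reduce to Σ zᵢ(Kᵢ−1)/(1+V/F(Kᵢ−1)) = 0.
Feasibility: ΣzᵢKᵢ = 1.4184, Σzᵢ/Kᵢ = 2.2467 — both > 1, two phases present.
Newton iteration, V/F⁰ = 0.5:
  V/F = 0.5000: g = -0.25010, g' = -1.1240 → V/F = 0.2775
  V/F = 0.2775: g = -0.00493, g' = -1.1513 → V/F = 0.2732
Converged at V/F = 0.2732.
Compositions from xᵢ = zᵢ/(1+V/F(Kᵢ−1)), yᵢ = Kᵢxᵢ:
  A: x = 0.1860, y = 0.6485
  B: x = 0.1175, y = 0.1596
  C: x = 0.1618, y = 0.0566
  D: x = 0.5346, y = 0.1353

x_D = 0.5346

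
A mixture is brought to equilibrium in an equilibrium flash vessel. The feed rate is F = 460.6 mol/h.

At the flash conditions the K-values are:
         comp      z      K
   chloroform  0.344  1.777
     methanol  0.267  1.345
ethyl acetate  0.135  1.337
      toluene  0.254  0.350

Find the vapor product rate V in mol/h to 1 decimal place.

Material balance + equilibrium reduce to Σ zᵢ(Kᵢ−1)/(1+β(Kᵢ−1)) = 0.
Check two-phase: ΣzᵢKᵢ = 1.240 > 1 and Σzᵢ/Kᵢ = 1.219 > 1, so g(0) = 0.240 > 0 and g(1) = -0.219 < 0.
Iterate (Newton) starting at β = 0.5:
  β = 0.500: g = 0.0654, g' = -0.378 → β = 0.673
  β = 0.673: g = -0.0062, g' = -0.460 → β = 0.660
Converged at β = 0.660.
Then V = β·F = 0.6595·460.6 = 303.8 mol/h and L = F − V = 156.8 mol/h.

V = 303.8 mol/h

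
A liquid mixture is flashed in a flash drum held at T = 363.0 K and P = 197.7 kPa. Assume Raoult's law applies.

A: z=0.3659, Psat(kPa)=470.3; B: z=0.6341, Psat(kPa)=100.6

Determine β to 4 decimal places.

Raoult's law: Kᵢ = Pᵢˢᵃᵗ/P = Pᵢˢᵃᵗ/197.7.
  K_A = 470.3/197.7 = 2.378857, K_B = 100.6/197.7 = 0.508852
Material balance + equilibrium reduce to Σ zᵢ(Kᵢ−1)/(1+β(Kᵢ−1)) = 0.
g(0) = ΣzᵢKᵢ − 1 = 0.1931 and g(1) = 1 − Σzᵢ/Kᵢ = -0.4000, so a root lies in (0, 1).
Newton–Raphson from β = 0.5:
  β = 0.5000: g = -0.11418, g' = -0.5125 → β = 0.2772
  β = 0.2772: g = 0.00448, g' = -0.5691 → β = 0.2851
Converged at β = 0.2851.

β = 0.2851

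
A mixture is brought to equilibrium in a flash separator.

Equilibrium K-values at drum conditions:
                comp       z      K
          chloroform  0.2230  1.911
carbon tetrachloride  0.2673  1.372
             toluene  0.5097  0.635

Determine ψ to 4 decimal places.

Newton–Raphson from ψ = 0.5:
  ψ = 0.5000: g = -0.00416, g' = -0.2153 → ψ = 0.4807
Converged at ψ = 0.4807.

ψ = 0.4807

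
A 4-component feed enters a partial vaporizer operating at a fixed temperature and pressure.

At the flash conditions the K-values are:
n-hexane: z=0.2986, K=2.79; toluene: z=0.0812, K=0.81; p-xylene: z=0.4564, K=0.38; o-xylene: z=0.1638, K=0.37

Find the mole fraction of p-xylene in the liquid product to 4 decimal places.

x_p-xylene = 0.4955

Rachford–Rice: g(V/F) = Σ zᵢ(Kᵢ−1)/(1+V/F(Kᵢ−1)) = 0.
Check two-phase: ΣzᵢKᵢ = 1.1329 > 1 and Σzᵢ/Kᵢ = 1.8510 > 1, so g(0) = 0.1329 > 0 and g(1) = -0.8510 < 0.
Newton iteration, V/F⁰ = 0.5:
  V/F = 0.5000: g = -0.29574, g' = -0.7771 → V/F = 0.1194
  V/F = 0.1194: g = 0.00740, g' = -0.9332 → V/F = 0.1273
  V/F = 0.1273: g = 0.00005, g' = -0.9212 → V/F = 0.1274
Converged at V/F = 0.1274.
Compositions from xᵢ = zᵢ/(1+V/F(Kᵢ−1)), yᵢ = Kᵢxᵢ:
  n-hexane: x = 0.2432, y = 0.6784
  toluene: x = 0.0832, y = 0.0674
  p-xylene: x = 0.4955, y = 0.1883
  o-xylene: x = 0.1781, y = 0.0659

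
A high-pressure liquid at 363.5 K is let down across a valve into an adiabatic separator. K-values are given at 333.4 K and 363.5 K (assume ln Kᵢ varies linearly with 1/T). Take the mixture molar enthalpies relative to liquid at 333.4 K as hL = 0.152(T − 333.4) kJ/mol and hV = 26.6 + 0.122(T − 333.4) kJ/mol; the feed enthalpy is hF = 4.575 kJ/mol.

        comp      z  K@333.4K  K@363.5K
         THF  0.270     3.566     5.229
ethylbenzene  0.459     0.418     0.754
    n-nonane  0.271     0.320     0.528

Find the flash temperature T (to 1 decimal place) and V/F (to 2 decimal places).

T = 334.6 K, V/F = 0.17

Adiabatic flash: solve Rachford–Rice at each trial T, then check hF = ψ·hV(T) + (1−ψ)·hL(T).
  T = 333.4 K: K = (3.566, 0.418, 0.320), RR gives ψ = 0.152, H_out = 4.040 kJ/mol
  T = 363.5 K: K = (5.229, 0.754, 0.528), RR gives ψ = 0.622, H_out = 20.565 kJ/mol
  T = 348.4 K: K = (4.351, 0.568, 0.415), RR gives ψ = 0.332, H_out = 10.966 kJ/mol
  T = 340.9 K: K = (3.948, 0.489, 0.366), RR gives ψ = 0.236, H_out = 7.374 kJ/mol
  T = 337.1 K: K = (3.752, 0.452, 0.342), RR gives ψ = 0.193, H_out = 5.668 kJ/mol
  T = 335.2 K: K = (3.656, 0.434, 0.331), RR gives ψ = 0.172, H_out = 4.829 kJ/mol
Linear interpolation between T = 333.4 (H_out = 4.040) and T = 335.2 (H_out = 4.829) on hF = 4.575 gives T ≈ 334.6 K, at which ψ = 0.17.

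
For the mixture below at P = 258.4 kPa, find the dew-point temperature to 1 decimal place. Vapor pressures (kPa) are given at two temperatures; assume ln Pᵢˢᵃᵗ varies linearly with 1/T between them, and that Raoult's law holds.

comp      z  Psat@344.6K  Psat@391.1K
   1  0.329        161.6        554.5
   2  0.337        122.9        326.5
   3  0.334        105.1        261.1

T = 376.5 K

Dew-point temperature: Σzᵢ·P/Pᵢˢᵃᵗ(T) = 1. Interpolate ln Pᵢˢᵃᵗ = aᵢ + bᵢ/T.
  T = 344.6 K: ΣzᵢP/Pᵢˢᵃᵗ = 2.0558
  T = 391.1 K: ΣzᵢP/Pᵢˢᵃᵗ = 0.7506
  T = 367.9 K: ΣzᵢP/Pᵢˢᵃᵗ = 1.1996
  T = 379.5 K: ΣzᵢP/Pᵢˢᵃᵗ = 0.9417
  T = 373.7 K: ΣzᵢP/Pᵢˢᵃᵗ = 1.0607
  T = 376.6 K: ΣzᵢP/Pᵢˢᵃᵗ = 0.9990
  T = 375.1 K: ΣzᵢP/Pᵢˢᵃᵗ = 1.0303
  T = 375.9 K: ΣzᵢP/Pᵢˢᵃᵗ = 1.0134
  T = 376.2 K: ΣzᵢP/Pᵢˢᵃᵗ = 1.0072
  T = 376.4 K: ΣzᵢP/Pᵢˢᵃᵗ = 1.0031
  T = 376.5 K: ΣzᵢP/Pᵢˢᵃᵗ = 1.0010
Continuing to bisect between 376.5 K and 376.6 K converges to T = 376.5 K.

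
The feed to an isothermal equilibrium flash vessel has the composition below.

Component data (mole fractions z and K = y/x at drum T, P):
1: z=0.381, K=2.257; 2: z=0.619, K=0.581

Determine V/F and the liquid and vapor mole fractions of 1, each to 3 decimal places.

V/F = 0.417, x_1 = 0.250, y_1 = 0.564

Material balance + equilibrium reduce to Σ zᵢ(Kᵢ−1)/(1+V/F(Kᵢ−1)) = 0.
g(0) = ΣzᵢKᵢ − 1 = 0.220 and g(1) = 1 − Σzᵢ/Kᵢ = -0.234, so a root lies in (0, 1).
Binary case is linear: z₁(K₁−1)(1+V/F(K₂−1)) + z₂(K₂−1)(1+V/F(K₁−1)) = 0
⇒ V/F = [z₁(K₁−1)+z₂(K₂−1)] / [−(K₁−1)(K₂−1)] = 0.2196/0.5267 = 0.417
Compositions from xᵢ = zᵢ/(1+V/F(Kᵢ−1)), yᵢ = Kᵢxᵢ:
  1: x = 0.250, y = 0.564
  2: x = 0.750, y = 0.436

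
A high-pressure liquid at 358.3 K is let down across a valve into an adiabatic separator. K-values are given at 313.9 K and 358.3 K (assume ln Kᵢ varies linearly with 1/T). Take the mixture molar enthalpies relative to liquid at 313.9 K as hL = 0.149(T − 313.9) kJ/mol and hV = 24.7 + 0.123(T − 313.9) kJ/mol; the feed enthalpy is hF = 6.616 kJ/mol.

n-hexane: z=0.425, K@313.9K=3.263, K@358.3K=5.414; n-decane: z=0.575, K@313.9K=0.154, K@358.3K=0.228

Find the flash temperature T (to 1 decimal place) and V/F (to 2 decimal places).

Adiabatic flash: solve Rachford–Rice at each trial T, then check hF = ψ·hV(T) + (1−ψ)·hL(T).
  T = 313.9 K: K = (3.263, 0.154), RR gives ψ = 0.248, H_out = 6.132 kJ/mol
  T = 358.3 K: K = (5.414, 0.228), RR gives ψ = 0.420, H_out = 16.511 kJ/mol
  T = 336.1 K: K = (4.274, 0.190), RR gives ψ = 0.349, H_out = 11.725 kJ/mol
  T = 325.0 K: K = (3.752, 0.172), RR gives ψ = 0.304, H_out = 9.077 kJ/mol
  T = 319.4 K: K = (3.501, 0.163), RR gives ψ = 0.278, H_out = 7.637 kJ/mol
  T = 316.6 K: K = (3.379, 0.158), RR gives ψ = 0.263, H_out = 6.884 kJ/mol
  T = 315.2 K: K = (3.318, 0.156), RR gives ψ = 0.256, H_out = 6.497 kJ/mol
Linear interpolation between T = 315.2 (H_out = 6.497) and T = 316.6 (H_out = 6.884) on hF = 6.616 gives T ≈ 315.6 K, at which ψ = 0.26.

T = 315.6 K, V/F = 0.26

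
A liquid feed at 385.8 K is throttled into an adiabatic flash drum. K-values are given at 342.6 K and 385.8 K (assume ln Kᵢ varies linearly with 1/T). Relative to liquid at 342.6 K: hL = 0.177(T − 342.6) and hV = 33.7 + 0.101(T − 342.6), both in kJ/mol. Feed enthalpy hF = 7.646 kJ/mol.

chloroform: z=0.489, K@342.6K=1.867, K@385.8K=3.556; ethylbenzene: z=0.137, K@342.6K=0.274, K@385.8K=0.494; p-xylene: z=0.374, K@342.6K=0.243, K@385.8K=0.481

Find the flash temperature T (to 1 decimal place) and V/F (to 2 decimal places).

T = 348.7 K, V/F = 0.20

Adiabatic flash: solve Rachford–Rice at each trial T, then check hF = ψ·hV(T) + (1−ψ)·hL(T).
  T = 342.6 K: K = (1.867, 0.274, 0.243), RR gives ψ = 0.064, H_out = 2.148 kJ/mol
  T = 385.8 K: K = (3.556, 0.494, 0.481), RR gives ψ = 0.749, H_out = 30.416 kJ/mol
  T = 364.2 K: K = (2.626, 0.374, 0.349), RR gives ψ = 0.445, H_out = 18.079 kJ/mol
  T = 353.4 K: K = (2.226, 0.322, 0.293), RR gives ψ = 0.282, H_out = 11.192 kJ/mol
  T = 348.0 K: K = (2.041, 0.297, 0.267), RR gives ψ = 0.184, H_out = 7.079 kJ/mol
  T = 350.7 K: K = (2.132, 0.309, 0.280), RR gives ψ = 0.235, H_out = 9.215 kJ/mol
  T = 349.4 K: K = (2.088, 0.304, 0.274), RR gives ψ = 0.211, H_out = 8.209 kJ/mol
Linear interpolation between T = 348.0 (H_out = 7.079) and T = 349.4 (H_out = 8.209) on hF = 7.646 gives T ≈ 348.7 K, at which ψ = 0.20.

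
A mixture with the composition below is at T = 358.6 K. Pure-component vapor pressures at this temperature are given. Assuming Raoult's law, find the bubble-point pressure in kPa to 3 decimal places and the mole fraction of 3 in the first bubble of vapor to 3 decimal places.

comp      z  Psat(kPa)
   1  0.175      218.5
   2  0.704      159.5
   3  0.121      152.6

At the bubble point ψ → 0, so ΣzᵢKᵢ = 1 with Kᵢ = Pᵢˢᵃᵗ/P ⇒ P = ΣzᵢPᵢˢᵃᵗ.
P = 0.175·218.5 + 0.704·159.5 + 0.121·152.6 = 168.990 kPa
yᵢ = zᵢPᵢˢᵃᵗ/P ⇒ y_3 = 0.121·152.6/168.990 = 0.109

Pbub = 168.990 kPa, y_3 = 0.109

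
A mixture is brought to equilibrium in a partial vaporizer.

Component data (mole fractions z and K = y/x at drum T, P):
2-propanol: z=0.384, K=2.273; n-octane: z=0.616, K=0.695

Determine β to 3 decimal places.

Let β = V/F and solve Σ zᵢ(Kᵢ−1)/(1+β(Kᵢ−1)) = 0.
Check two-phase: ΣzᵢKᵢ = 1.301 > 1 and Σzᵢ/Kᵢ = 1.055 > 1, so g(0) = 0.301 > 0 and g(1) = -0.055 < 0.
Binary case is linear: z₁(K₁−1)(1+β(K₂−1)) + z₂(K₂−1)(1+β(K₁−1)) = 0
⇒ β = [z₁(K₁−1)+z₂(K₂−1)] / [−(K₁−1)(K₂−1)] = 0.3010/0.3883 = 0.775

β = 0.775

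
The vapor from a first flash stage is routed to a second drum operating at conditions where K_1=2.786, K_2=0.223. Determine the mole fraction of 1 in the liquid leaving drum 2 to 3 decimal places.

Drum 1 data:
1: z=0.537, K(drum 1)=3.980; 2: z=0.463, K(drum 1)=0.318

Drum 1:
Rachford–Rice: g(ψ₁) = Σ zᵢ(Kᵢ−1)/(1+ψ₁(Kᵢ−1)) = 0.
g(0) = ΣzᵢKᵢ − 1 = 1.284 and g(1) = 1 − Σzᵢ/Kᵢ = -0.591, so a root lies in (0, 1).
Binary case is linear: z₁(K₁−1)(1+ψ₁(K₂−1)) + z₂(K₂−1)(1+ψ₁(K₁−1)) = 0
⇒ ψ₁ = [z₁(K₁−1)+z₂(K₂−1)] / [−(K₁−1)(K₂−1)] = 1.2845/2.0324 = 0.632
Drum-1 compositions:
  1: x = 0.186, y = 0.741
  2: x = 0.814, y = 0.259
Drum-2 feed = drum-1 vapor: z₂ = (0.7412, 0.2588).
Drum 2:
Newton iteration, ψ₂⁰ = 0.5:
  ψ₂ = 0.500: g = 0.3705, g' = -1.078 → ψ₂ = 0.844
  ψ₂ = 0.844: g = -0.0559, g' = -1.694 → ψ₂ = 0.811
  ψ₂ = 0.811: g = -0.0027, g' = -1.536 → ψ₂ = 0.809
Converged at ψ₂ = 0.809.
  1: x = 0.303, y = 0.845
  2: x = 0.697, y = 0.155

x_1 (drum 2) = 0.303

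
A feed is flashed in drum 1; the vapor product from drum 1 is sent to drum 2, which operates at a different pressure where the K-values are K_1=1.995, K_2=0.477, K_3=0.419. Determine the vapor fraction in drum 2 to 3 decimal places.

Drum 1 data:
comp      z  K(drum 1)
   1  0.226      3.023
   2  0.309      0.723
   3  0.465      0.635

V/F (drum 2) = 0.184

Drum 1:
Material balance + equilibrium reduce to Σ zᵢ(Kᵢ−1)/(1+ψ₁(Kᵢ−1)) = 0.
Check two-phase: ΣzᵢKᵢ = 1.202 > 1 and Σzᵢ/Kᵢ = 1.234 > 1, so g(0) = 0.202 > 0 and g(1) = -0.234 < 0.
Newton iteration, ψ₁⁰ = 0.54:
  ψ₁ = 0.540: g = -0.0935, g' = -0.340 → ψ₁ = 0.265
  ψ₁ = 0.265: g = 0.0174, g' = -0.496 → ψ₁ = 0.300
  ψ₁ = 0.300: g = 0.0006, g' = -0.464 → ψ₁ = 0.301
Converged at ψ₁ = 0.301.
Drum-1 compositions:
  1: x = 0.140, y = 0.425
  2: x = 0.337, y = 0.244
  3: x = 0.522, y = 0.332
Drum-2 feed = drum-1 vapor: z₂ = (0.4245, 0.2437, 0.3318).
Drum 2:
Material balance + equilibrium reduce to Σ zᵢ(Kᵢ−1)/(1+ψ₂(Kᵢ−1)) = 0.
g(0) = ΣzᵢKᵢ − 1 = 0.102 and g(1) = 1 − Σzᵢ/Kᵢ = -0.516, so a root lies in (0, 1).
Iterate (Newton) starting at ψ₂ = 0.43:
  ψ₂ = 0.430: g = -0.1256, g' = -0.516 → ψ₂ = 0.187
  ψ₂ = 0.187: g = -0.0012, g' = -0.522 → ψ₂ = 0.184
Converged at ψ₂ = 0.184.
  1: x = 0.359, y = 0.716
  2: x = 0.270, y = 0.129
  3: x = 0.372, y = 0.156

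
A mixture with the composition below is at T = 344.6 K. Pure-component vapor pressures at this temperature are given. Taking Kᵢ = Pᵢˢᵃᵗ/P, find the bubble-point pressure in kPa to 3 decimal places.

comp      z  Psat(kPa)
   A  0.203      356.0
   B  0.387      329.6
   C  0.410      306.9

At the bubble point ψ → 0, so ΣzᵢKᵢ = 1 with Kᵢ = Pᵢˢᵃᵗ/P ⇒ P = ΣzᵢPᵢˢᵃᵗ.
P = 0.203·356.0 + 0.387·329.6 + 0.410·306.9 = 325.652 kPa

Pbub = 325.652 kPa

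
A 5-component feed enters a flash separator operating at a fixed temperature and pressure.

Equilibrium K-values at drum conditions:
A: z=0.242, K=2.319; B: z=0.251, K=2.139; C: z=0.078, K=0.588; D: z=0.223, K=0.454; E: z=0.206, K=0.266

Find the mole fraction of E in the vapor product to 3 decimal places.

y_E = 0.077

Rachford–Rice: g(V/F) = Σ zᵢ(Kᵢ−1)/(1+V/F(Kᵢ−1)) = 0.
g(0) = ΣzᵢKᵢ − 1 = 0.300 and g(1) = 1 − Σzᵢ/Kᵢ = -0.620, so a root lies in (0, 1).
Iterate (Newton) starting at V/F = 0.5:
  V/F = 0.500: g = -0.0723, g' = -0.709 → V/F = 0.398
  V/F = 0.398: g = -0.0016, g' = -0.684 → V/F = 0.396
Converged at V/F = 0.396.
Compositions from xᵢ = zᵢ/(1+V/F(Kᵢ−1)), yᵢ = Kᵢxᵢ:
  A: x = 0.159, y = 0.369
  B: x = 0.173, y = 0.370
  C: x = 0.093, y = 0.055
  D: x = 0.284, y = 0.129
  E: x = 0.290, y = 0.077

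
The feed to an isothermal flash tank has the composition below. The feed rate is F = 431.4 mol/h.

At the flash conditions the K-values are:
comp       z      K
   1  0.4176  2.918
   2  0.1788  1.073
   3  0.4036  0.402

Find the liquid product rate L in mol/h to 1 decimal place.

L = 167.2 mol/h

Let ψ = V/F and solve Σ zᵢ(Kᵢ−1)/(1+ψ(Kᵢ−1)) = 0.
g(0) = ΣzᵢKᵢ − 1 = 0.5727 and g(1) = 1 − Σzᵢ/Kᵢ = -0.3137, so a root lies in (0, 1).
Iterate (Newton) starting at ψ = 0.39:
  ψ = 0.3900: g = 0.15614, g' = -0.7491 → ψ = 0.5984
  ψ = 0.5984: g = 0.00958, g' = -0.6839 → ψ = 0.6124
Converged at ψ = 0.6124.
Then V = ψ·F = 0.6124·431.4 = 264.2 mol/h and L = F − V = 167.2 mol/h.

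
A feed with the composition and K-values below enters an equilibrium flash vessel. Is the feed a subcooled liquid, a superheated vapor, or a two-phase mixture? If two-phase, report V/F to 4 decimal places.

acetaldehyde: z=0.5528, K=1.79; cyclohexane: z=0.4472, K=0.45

ΣzᵢKᵢ = 1.1908; Σzᵢ/Kᵢ = 1.3026.
Both exceed 1, so a two-phase solution exists.
Material balance + equilibrium reduce to Σ zᵢ(Kᵢ−1)/(1+ψ(Kᵢ−1)) = 0.
Binary case is linear: z₁(K₁−1)(1+ψ(K₂−1)) + z₂(K₂−1)(1+ψ(K₁−1)) = 0
⇒ ψ = [z₁(K₁−1)+z₂(K₂−1)] / [−(K₁−1)(K₂−1)] = 0.19075/0.43450 = 0.4390

two-phase, V/F = 0.4390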